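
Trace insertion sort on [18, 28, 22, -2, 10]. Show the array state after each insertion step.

First element 18 is already 'sorted'
Insert 28: shifted 0 elements -> [18, 28, 22, -2, 10]
Insert 22: shifted 1 elements -> [18, 22, 28, -2, 10]
Insert -2: shifted 3 elements -> [-2, 18, 22, 28, 10]
Insert 10: shifted 3 elements -> [-2, 10, 18, 22, 28]


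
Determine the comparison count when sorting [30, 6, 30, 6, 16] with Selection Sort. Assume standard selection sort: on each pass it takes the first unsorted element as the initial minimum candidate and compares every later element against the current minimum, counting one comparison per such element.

Pass 1: scan indices 1..4 for the minimum = 4 comparison(s); min is 6, place at index 0 -> [6, 30, 30, 6, 16]
Pass 2: scan indices 2..4 for the minimum = 3 comparison(s); min is 6, place at index 1 -> [6, 6, 30, 30, 16]
Pass 3: scan indices 3..4 for the minimum = 2 comparison(s); min is 16, place at index 2 -> [6, 6, 16, 30, 30]
Pass 4: scan indices 4..4 for the minimum = 1 comparison(s); min is 30, place at index 3 -> [6, 6, 16, 30, 30]
Selection sort always scans the whole unsorted suffix, so the count is (n-1) + (n-2) + ... + 1 = n(n-1)/2 = 5*4/2 = 10 regardless of the input order.
Total comparisons: 4 + 3 + 2 + 1 = 10


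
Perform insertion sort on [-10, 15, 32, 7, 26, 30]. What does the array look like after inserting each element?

First element -10 is already 'sorted'
Insert 15: shifted 0 elements -> [-10, 15, 32, 7, 26, 30]
Insert 32: shifted 0 elements -> [-10, 15, 32, 7, 26, 30]
Insert 7: shifted 2 elements -> [-10, 7, 15, 32, 26, 30]
Insert 26: shifted 1 elements -> [-10, 7, 15, 26, 32, 30]
Insert 30: shifted 1 elements -> [-10, 7, 15, 26, 30, 32]


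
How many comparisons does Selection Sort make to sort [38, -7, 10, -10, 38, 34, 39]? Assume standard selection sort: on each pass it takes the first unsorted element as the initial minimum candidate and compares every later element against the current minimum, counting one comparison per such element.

Pass 1: scan indices 1..6 for the minimum = 6 comparison(s); min is -10, place at index 0 -> [-10, -7, 10, 38, 38, 34, 39]
Pass 2: scan indices 2..6 for the minimum = 5 comparison(s); min is -7, place at index 1 -> [-10, -7, 10, 38, 38, 34, 39]
Pass 3: scan indices 3..6 for the minimum = 4 comparison(s); min is 10, place at index 2 -> [-10, -7, 10, 38, 38, 34, 39]
Pass 4: scan indices 4..6 for the minimum = 3 comparison(s); min is 34, place at index 3 -> [-10, -7, 10, 34, 38, 38, 39]
Pass 5: scan indices 5..6 for the minimum = 2 comparison(s); min is 38, place at index 4 -> [-10, -7, 10, 34, 38, 38, 39]
Pass 6: scan indices 6..6 for the minimum = 1 comparison(s); min is 38, place at index 5 -> [-10, -7, 10, 34, 38, 38, 39]
Selection sort always scans the whole unsorted suffix, so the count is (n-1) + (n-2) + ... + 1 = n(n-1)/2 = 7*6/2 = 21 regardless of the input order.
Total comparisons: 6 + 5 + 4 + 3 + 2 + 1 = 21


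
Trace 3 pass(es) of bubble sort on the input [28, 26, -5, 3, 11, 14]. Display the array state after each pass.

After pass 1: [26, -5, 3, 11, 14, 28] (5 swaps)
After pass 2: [-5, 3, 11, 14, 26, 28] (4 swaps)
After pass 3: [-5, 3, 11, 14, 26, 28] (0 swaps)
Total swaps: 9


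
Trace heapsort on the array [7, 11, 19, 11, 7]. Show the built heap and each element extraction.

Build heap: [19, 11, 7, 11, 7]
Extract 19: [11, 11, 7, 7, 19]
Extract 11: [11, 7, 7, 11, 19]
Extract 11: [7, 7, 11, 11, 19]
Extract 7: [7, 7, 11, 11, 19]


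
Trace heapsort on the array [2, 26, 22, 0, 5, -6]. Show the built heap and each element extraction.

Build heap: [26, 5, 22, 0, 2, -6]
Extract 26: [22, 5, -6, 0, 2, 26]
Extract 22: [5, 2, -6, 0, 22, 26]
Extract 5: [2, 0, -6, 5, 22, 26]
Extract 2: [0, -6, 2, 5, 22, 26]
Extract 0: [-6, 0, 2, 5, 22, 26]


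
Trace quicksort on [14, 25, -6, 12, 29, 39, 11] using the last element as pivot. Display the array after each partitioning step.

Partition 1: pivot=11 at index 1 -> [-6, 11, 14, 12, 29, 39, 25]
Partition 2: pivot=25 at index 4 -> [-6, 11, 14, 12, 25, 39, 29]
Partition 3: pivot=12 at index 2 -> [-6, 11, 12, 14, 25, 39, 29]
Partition 4: pivot=29 at index 5 -> [-6, 11, 12, 14, 25, 29, 39]


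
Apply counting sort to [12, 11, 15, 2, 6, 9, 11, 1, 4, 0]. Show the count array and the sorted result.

Count array: [1, 1, 1, 0, 1, 0, 1, 0, 0, 1, 0, 2, 1, 0, 0, 1]
(count[i] = number of elements equal to i)
Cumulative count: [1, 2, 3, 3, 4, 4, 5, 5, 5, 6, 6, 8, 9, 9, 9, 10]
Sorted: [0, 1, 2, 4, 6, 9, 11, 11, 12, 15]


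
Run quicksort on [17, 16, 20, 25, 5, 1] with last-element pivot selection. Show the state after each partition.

Partition 1: pivot=1 at index 0 -> [1, 16, 20, 25, 5, 17]
Partition 2: pivot=17 at index 3 -> [1, 16, 5, 17, 20, 25]
Partition 3: pivot=5 at index 1 -> [1, 5, 16, 17, 20, 25]
Partition 4: pivot=25 at index 5 -> [1, 5, 16, 17, 20, 25]


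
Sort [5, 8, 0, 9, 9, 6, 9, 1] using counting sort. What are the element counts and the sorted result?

Count array: [1, 1, 0, 0, 0, 1, 1, 0, 1, 3]
(count[i] = number of elements equal to i)
Cumulative count: [1, 2, 2, 2, 2, 3, 4, 4, 5, 8]
Sorted: [0, 1, 5, 6, 8, 9, 9, 9]


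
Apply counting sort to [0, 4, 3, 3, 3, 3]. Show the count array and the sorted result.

Count array: [1, 0, 0, 4, 1]
(count[i] = number of elements equal to i)
Cumulative count: [1, 1, 1, 5, 6]
Sorted: [0, 3, 3, 3, 3, 4]


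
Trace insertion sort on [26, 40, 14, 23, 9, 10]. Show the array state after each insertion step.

First element 26 is already 'sorted'
Insert 40: shifted 0 elements -> [26, 40, 14, 23, 9, 10]
Insert 14: shifted 2 elements -> [14, 26, 40, 23, 9, 10]
Insert 23: shifted 2 elements -> [14, 23, 26, 40, 9, 10]
Insert 9: shifted 4 elements -> [9, 14, 23, 26, 40, 10]
Insert 10: shifted 4 elements -> [9, 10, 14, 23, 26, 40]


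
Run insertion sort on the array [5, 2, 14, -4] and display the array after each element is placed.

First element 5 is already 'sorted'
Insert 2: shifted 1 elements -> [2, 5, 14, -4]
Insert 14: shifted 0 elements -> [2, 5, 14, -4]
Insert -4: shifted 3 elements -> [-4, 2, 5, 14]


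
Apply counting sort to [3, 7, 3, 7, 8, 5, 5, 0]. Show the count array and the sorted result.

Count array: [1, 0, 0, 2, 0, 2, 0, 2, 1]
(count[i] = number of elements equal to i)
Cumulative count: [1, 1, 1, 3, 3, 5, 5, 7, 8]
Sorted: [0, 3, 3, 5, 5, 7, 7, 8]


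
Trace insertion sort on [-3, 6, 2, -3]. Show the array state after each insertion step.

First element -3 is already 'sorted'
Insert 6: shifted 0 elements -> [-3, 6, 2, -3]
Insert 2: shifted 1 elements -> [-3, 2, 6, -3]
Insert -3: shifted 2 elements -> [-3, -3, 2, 6]


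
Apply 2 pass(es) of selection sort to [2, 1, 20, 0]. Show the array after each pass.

Pass 1: Select minimum 0 at index 3, swap -> [0, 1, 20, 2]
Pass 2: Select minimum 1 at index 1, swap -> [0, 1, 20, 2]


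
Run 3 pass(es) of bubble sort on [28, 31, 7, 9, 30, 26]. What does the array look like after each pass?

After pass 1: [28, 7, 9, 30, 26, 31] (4 swaps)
After pass 2: [7, 9, 28, 26, 30, 31] (3 swaps)
After pass 3: [7, 9, 26, 28, 30, 31] (1 swaps)
Total swaps: 8


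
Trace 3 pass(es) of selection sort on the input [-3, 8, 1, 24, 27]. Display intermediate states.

Pass 1: Select minimum -3 at index 0, swap -> [-3, 8, 1, 24, 27]
Pass 2: Select minimum 1 at index 2, swap -> [-3, 1, 8, 24, 27]
Pass 3: Select minimum 8 at index 2, swap -> [-3, 1, 8, 24, 27]


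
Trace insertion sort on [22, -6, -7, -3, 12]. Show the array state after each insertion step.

First element 22 is already 'sorted'
Insert -6: shifted 1 elements -> [-6, 22, -7, -3, 12]
Insert -7: shifted 2 elements -> [-7, -6, 22, -3, 12]
Insert -3: shifted 1 elements -> [-7, -6, -3, 22, 12]
Insert 12: shifted 1 elements -> [-7, -6, -3, 12, 22]


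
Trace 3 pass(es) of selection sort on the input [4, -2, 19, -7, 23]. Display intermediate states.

Pass 1: Select minimum -7 at index 3, swap -> [-7, -2, 19, 4, 23]
Pass 2: Select minimum -2 at index 1, swap -> [-7, -2, 19, 4, 23]
Pass 3: Select minimum 4 at index 3, swap -> [-7, -2, 4, 19, 23]


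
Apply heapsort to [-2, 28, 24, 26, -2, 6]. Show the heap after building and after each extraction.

Build heap: [28, 26, 24, -2, -2, 6]
Extract 28: [26, 6, 24, -2, -2, 28]
Extract 26: [24, 6, -2, -2, 26, 28]
Extract 24: [6, -2, -2, 24, 26, 28]
Extract 6: [-2, -2, 6, 24, 26, 28]
Extract -2: [-2, -2, 6, 24, 26, 28]


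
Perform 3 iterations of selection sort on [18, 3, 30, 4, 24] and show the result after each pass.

Pass 1: Select minimum 3 at index 1, swap -> [3, 18, 30, 4, 24]
Pass 2: Select minimum 4 at index 3, swap -> [3, 4, 30, 18, 24]
Pass 3: Select minimum 18 at index 3, swap -> [3, 4, 18, 30, 24]


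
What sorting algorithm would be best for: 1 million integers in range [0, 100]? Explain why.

Best choice: Counting sort
Reason: O(n + k) where k=100 is small; linear time beats O(n log n)


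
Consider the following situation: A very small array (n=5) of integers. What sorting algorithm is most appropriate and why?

Best choice: Insertion sort
Reason: For tiny inputs the O(n^2) overhead is negligible and insertion sort has minimal constant factors


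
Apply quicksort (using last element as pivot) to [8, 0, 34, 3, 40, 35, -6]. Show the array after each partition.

Partition 1: pivot=-6 at index 0 -> [-6, 0, 34, 3, 40, 35, 8]
Partition 2: pivot=8 at index 3 -> [-6, 0, 3, 8, 40, 35, 34]
Partition 3: pivot=3 at index 2 -> [-6, 0, 3, 8, 40, 35, 34]
Partition 4: pivot=34 at index 4 -> [-6, 0, 3, 8, 34, 35, 40]
Partition 5: pivot=40 at index 6 -> [-6, 0, 3, 8, 34, 35, 40]


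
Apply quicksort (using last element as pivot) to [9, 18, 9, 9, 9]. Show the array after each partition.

Partition 1: pivot=9 at index 3 -> [9, 9, 9, 9, 18]
Partition 2: pivot=9 at index 2 -> [9, 9, 9, 9, 18]
Partition 3: pivot=9 at index 1 -> [9, 9, 9, 9, 18]


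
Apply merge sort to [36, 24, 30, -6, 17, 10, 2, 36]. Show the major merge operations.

Divide and conquer:
  Merge [36] + [24] -> [24, 36]
  Merge [30] + [-6] -> [-6, 30]
  Merge [24, 36] + [-6, 30] -> [-6, 24, 30, 36]
  Merge [17] + [10] -> [10, 17]
  Merge [2] + [36] -> [2, 36]
  Merge [10, 17] + [2, 36] -> [2, 10, 17, 36]
  Merge [-6, 24, 30, 36] + [2, 10, 17, 36] -> [-6, 2, 10, 17, 24, 30, 36, 36]


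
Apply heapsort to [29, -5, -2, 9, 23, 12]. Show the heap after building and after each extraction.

Build heap: [29, 23, 12, 9, -5, -2]
Extract 29: [23, 9, 12, -2, -5, 29]
Extract 23: [12, 9, -5, -2, 23, 29]
Extract 12: [9, -2, -5, 12, 23, 29]
Extract 9: [-2, -5, 9, 12, 23, 29]
Extract -2: [-5, -2, 9, 12, 23, 29]


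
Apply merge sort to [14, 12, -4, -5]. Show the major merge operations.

Divide and conquer:
  Merge [14] + [12] -> [12, 14]
  Merge [-4] + [-5] -> [-5, -4]
  Merge [12, 14] + [-5, -4] -> [-5, -4, 12, 14]


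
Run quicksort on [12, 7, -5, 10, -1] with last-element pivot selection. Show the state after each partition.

Partition 1: pivot=-1 at index 1 -> [-5, -1, 12, 10, 7]
Partition 2: pivot=7 at index 2 -> [-5, -1, 7, 10, 12]
Partition 3: pivot=12 at index 4 -> [-5, -1, 7, 10, 12]


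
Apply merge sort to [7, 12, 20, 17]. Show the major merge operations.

Divide and conquer:
  Merge [7] + [12] -> [7, 12]
  Merge [20] + [17] -> [17, 20]
  Merge [7, 12] + [17, 20] -> [7, 12, 17, 20]


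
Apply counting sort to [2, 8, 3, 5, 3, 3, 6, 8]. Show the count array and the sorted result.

Count array: [0, 0, 1, 3, 0, 1, 1, 0, 2]
(count[i] = number of elements equal to i)
Cumulative count: [0, 0, 1, 4, 4, 5, 6, 6, 8]
Sorted: [2, 3, 3, 3, 5, 6, 8, 8]


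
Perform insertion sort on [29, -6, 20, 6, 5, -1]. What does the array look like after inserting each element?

First element 29 is already 'sorted'
Insert -6: shifted 1 elements -> [-6, 29, 20, 6, 5, -1]
Insert 20: shifted 1 elements -> [-6, 20, 29, 6, 5, -1]
Insert 6: shifted 2 elements -> [-6, 6, 20, 29, 5, -1]
Insert 5: shifted 3 elements -> [-6, 5, 6, 20, 29, -1]
Insert -1: shifted 4 elements -> [-6, -1, 5, 6, 20, 29]


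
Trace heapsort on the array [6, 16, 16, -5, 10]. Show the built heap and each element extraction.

Build heap: [16, 10, 16, -5, 6]
Extract 16: [16, 10, 6, -5, 16]
Extract 16: [10, -5, 6, 16, 16]
Extract 10: [6, -5, 10, 16, 16]
Extract 6: [-5, 6, 10, 16, 16]


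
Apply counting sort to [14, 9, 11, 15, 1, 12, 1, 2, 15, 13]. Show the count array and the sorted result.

Count array: [0, 2, 1, 0, 0, 0, 0, 0, 0, 1, 0, 1, 1, 1, 1, 2]
(count[i] = number of elements equal to i)
Cumulative count: [0, 2, 3, 3, 3, 3, 3, 3, 3, 4, 4, 5, 6, 7, 8, 10]
Sorted: [1, 1, 2, 9, 11, 12, 13, 14, 15, 15]


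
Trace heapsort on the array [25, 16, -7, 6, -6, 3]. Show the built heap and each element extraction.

Build heap: [25, 16, 3, 6, -6, -7]
Extract 25: [16, 6, 3, -7, -6, 25]
Extract 16: [6, -6, 3, -7, 16, 25]
Extract 6: [3, -6, -7, 6, 16, 25]
Extract 3: [-6, -7, 3, 6, 16, 25]
Extract -6: [-7, -6, 3, 6, 16, 25]


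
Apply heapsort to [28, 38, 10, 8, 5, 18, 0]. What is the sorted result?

Build heap: [38, 28, 18, 8, 5, 10, 0]
Extract 38: [28, 8, 18, 0, 5, 10, 38]
Extract 28: [18, 8, 10, 0, 5, 28, 38]
Extract 18: [10, 8, 5, 0, 18, 28, 38]
Extract 10: [8, 0, 5, 10, 18, 28, 38]
Extract 8: [5, 0, 8, 10, 18, 28, 38]
Extract 5: [0, 5, 8, 10, 18, 28, 38]


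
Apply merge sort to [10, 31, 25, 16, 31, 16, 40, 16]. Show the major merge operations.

Divide and conquer:
  Merge [10] + [31] -> [10, 31]
  Merge [25] + [16] -> [16, 25]
  Merge [10, 31] + [16, 25] -> [10, 16, 25, 31]
  Merge [31] + [16] -> [16, 31]
  Merge [40] + [16] -> [16, 40]
  Merge [16, 31] + [16, 40] -> [16, 16, 31, 40]
  Merge [10, 16, 25, 31] + [16, 16, 31, 40] -> [10, 16, 16, 16, 25, 31, 31, 40]


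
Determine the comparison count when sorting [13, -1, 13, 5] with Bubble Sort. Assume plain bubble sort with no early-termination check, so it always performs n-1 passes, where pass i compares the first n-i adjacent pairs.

Pass 1: compare adjacent pairs (0,1)..(2,3) = 3 comparison(s), 2 swap(s) -> [-1, 13, 5, 13]
Pass 2: compare adjacent pairs (0,1)..(1,2) = 2 comparison(s), 1 swap(s) -> [-1, 5, 13, 13]
Pass 3: compare adjacent pairs (0,1)..(0,1) = 1 comparison(s), 0 swap(s) -> [-1, 5, 13, 13]
Total comparisons: 3 + 2 + 1 = 6


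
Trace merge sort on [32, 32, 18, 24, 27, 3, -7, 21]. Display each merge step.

Divide and conquer:
  Merge [32] + [32] -> [32, 32]
  Merge [18] + [24] -> [18, 24]
  Merge [32, 32] + [18, 24] -> [18, 24, 32, 32]
  Merge [27] + [3] -> [3, 27]
  Merge [-7] + [21] -> [-7, 21]
  Merge [3, 27] + [-7, 21] -> [-7, 3, 21, 27]
  Merge [18, 24, 32, 32] + [-7, 3, 21, 27] -> [-7, 3, 18, 21, 24, 27, 32, 32]


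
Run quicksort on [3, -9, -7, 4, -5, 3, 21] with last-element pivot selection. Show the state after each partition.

Partition 1: pivot=21 at index 6 -> [3, -9, -7, 4, -5, 3, 21]
Partition 2: pivot=3 at index 4 -> [3, -9, -7, -5, 3, 4, 21]
Partition 3: pivot=-5 at index 2 -> [-9, -7, -5, 3, 3, 4, 21]
Partition 4: pivot=-7 at index 1 -> [-9, -7, -5, 3, 3, 4, 21]


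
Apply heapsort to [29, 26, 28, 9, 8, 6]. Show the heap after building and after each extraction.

Build heap: [29, 26, 28, 9, 8, 6]
Extract 29: [28, 26, 6, 9, 8, 29]
Extract 28: [26, 9, 6, 8, 28, 29]
Extract 26: [9, 8, 6, 26, 28, 29]
Extract 9: [8, 6, 9, 26, 28, 29]
Extract 8: [6, 8, 9, 26, 28, 29]


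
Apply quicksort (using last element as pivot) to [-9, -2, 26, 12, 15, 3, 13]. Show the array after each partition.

Partition 1: pivot=13 at index 4 -> [-9, -2, 12, 3, 13, 26, 15]
Partition 2: pivot=3 at index 2 -> [-9, -2, 3, 12, 13, 26, 15]
Partition 3: pivot=-2 at index 1 -> [-9, -2, 3, 12, 13, 26, 15]
Partition 4: pivot=15 at index 5 -> [-9, -2, 3, 12, 13, 15, 26]


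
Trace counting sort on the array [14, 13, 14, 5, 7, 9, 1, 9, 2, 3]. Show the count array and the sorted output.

Count array: [0, 1, 1, 1, 0, 1, 0, 1, 0, 2, 0, 0, 0, 1, 2]
(count[i] = number of elements equal to i)
Cumulative count: [0, 1, 2, 3, 3, 4, 4, 5, 5, 7, 7, 7, 7, 8, 10]
Sorted: [1, 2, 3, 5, 7, 9, 9, 13, 14, 14]


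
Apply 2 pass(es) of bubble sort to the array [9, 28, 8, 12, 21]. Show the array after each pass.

After pass 1: [9, 8, 12, 21, 28] (3 swaps)
After pass 2: [8, 9, 12, 21, 28] (1 swaps)
Total swaps: 4


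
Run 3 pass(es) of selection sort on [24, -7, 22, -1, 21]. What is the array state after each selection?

Pass 1: Select minimum -7 at index 1, swap -> [-7, 24, 22, -1, 21]
Pass 2: Select minimum -1 at index 3, swap -> [-7, -1, 22, 24, 21]
Pass 3: Select minimum 21 at index 4, swap -> [-7, -1, 21, 24, 22]


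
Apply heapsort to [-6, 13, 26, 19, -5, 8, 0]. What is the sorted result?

Build heap: [26, 19, 8, 13, -5, -6, 0]
Extract 26: [19, 13, 8, 0, -5, -6, 26]
Extract 19: [13, 0, 8, -6, -5, 19, 26]
Extract 13: [8, 0, -5, -6, 13, 19, 26]
Extract 8: [0, -6, -5, 8, 13, 19, 26]
Extract 0: [-5, -6, 0, 8, 13, 19, 26]
Extract -5: [-6, -5, 0, 8, 13, 19, 26]


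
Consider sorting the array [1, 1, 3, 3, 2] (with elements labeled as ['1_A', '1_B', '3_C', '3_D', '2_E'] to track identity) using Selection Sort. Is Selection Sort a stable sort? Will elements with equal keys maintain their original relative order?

Trace Selection Sort on the labeled array (the key is the number; the letter only tracks identity):
  Pass 1: minimum 1_A is already at index 0; no swap -> [1_A, 1_B, 3_C, 3_D, 2_E]
  Pass 2: minimum 1_B is already at index 1; no swap -> [1_A, 1_B, 3_C, 3_D, 2_E]
  Pass 3: minimum of unsorted part is 2_E at index 4; swap it with 3_C at index 2 -> [1_A, 1_B, 2_E, 3_D, 3_C]
  Pass 4: minimum 3_D is already at index 3; no swap -> [1_A, 1_B, 2_E, 3_D, 3_C]
Final order: [1_A, 1_B, 2_E, 3_D, 3_C]
Equal keys:
  value 1: originally 1_A, 1_B; after sorting 1_A, 1_B -> order preserved
  value 3: originally 3_C, 3_D; after sorting 3_D, 3_C -> order changed
Equal keys were reordered, so Selection Sort is not stable: the long-range swap that moves the minimum into place can carry an element past an equal key. (One such input is enough; an unstable sort may happen to preserve order on other inputs, but it gives no guarantee.)
Answer: Not stable


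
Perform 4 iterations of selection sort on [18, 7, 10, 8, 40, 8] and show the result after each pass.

Pass 1: Select minimum 7 at index 1, swap -> [7, 18, 10, 8, 40, 8]
Pass 2: Select minimum 8 at index 3, swap -> [7, 8, 10, 18, 40, 8]
Pass 3: Select minimum 8 at index 5, swap -> [7, 8, 8, 18, 40, 10]
Pass 4: Select minimum 10 at index 5, swap -> [7, 8, 8, 10, 40, 18]


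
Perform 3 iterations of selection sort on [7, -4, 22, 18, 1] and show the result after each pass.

Pass 1: Select minimum -4 at index 1, swap -> [-4, 7, 22, 18, 1]
Pass 2: Select minimum 1 at index 4, swap -> [-4, 1, 22, 18, 7]
Pass 3: Select minimum 7 at index 4, swap -> [-4, 1, 7, 18, 22]


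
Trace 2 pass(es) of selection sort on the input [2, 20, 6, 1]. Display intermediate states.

Pass 1: Select minimum 1 at index 3, swap -> [1, 20, 6, 2]
Pass 2: Select minimum 2 at index 3, swap -> [1, 2, 6, 20]


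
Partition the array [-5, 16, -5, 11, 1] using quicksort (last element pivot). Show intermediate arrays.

Partition 1: pivot=1 at index 2 -> [-5, -5, 1, 11, 16]
Partition 2: pivot=-5 at index 1 -> [-5, -5, 1, 11, 16]
Partition 3: pivot=16 at index 4 -> [-5, -5, 1, 11, 16]


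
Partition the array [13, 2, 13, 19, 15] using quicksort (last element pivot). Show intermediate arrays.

Partition 1: pivot=15 at index 3 -> [13, 2, 13, 15, 19]
Partition 2: pivot=13 at index 2 -> [13, 2, 13, 15, 19]
Partition 3: pivot=2 at index 0 -> [2, 13, 13, 15, 19]


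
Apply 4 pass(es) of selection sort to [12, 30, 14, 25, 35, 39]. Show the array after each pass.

Pass 1: Select minimum 12 at index 0, swap -> [12, 30, 14, 25, 35, 39]
Pass 2: Select minimum 14 at index 2, swap -> [12, 14, 30, 25, 35, 39]
Pass 3: Select minimum 25 at index 3, swap -> [12, 14, 25, 30, 35, 39]
Pass 4: Select minimum 30 at index 3, swap -> [12, 14, 25, 30, 35, 39]


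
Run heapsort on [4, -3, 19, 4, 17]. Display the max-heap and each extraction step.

Build heap: [19, 17, 4, 4, -3]
Extract 19: [17, 4, 4, -3, 19]
Extract 17: [4, -3, 4, 17, 19]
Extract 4: [4, -3, 4, 17, 19]
Extract 4: [-3, 4, 4, 17, 19]


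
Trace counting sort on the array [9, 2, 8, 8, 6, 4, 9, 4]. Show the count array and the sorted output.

Count array: [0, 0, 1, 0, 2, 0, 1, 0, 2, 2]
(count[i] = number of elements equal to i)
Cumulative count: [0, 0, 1, 1, 3, 3, 4, 4, 6, 8]
Sorted: [2, 4, 4, 6, 8, 8, 9, 9]


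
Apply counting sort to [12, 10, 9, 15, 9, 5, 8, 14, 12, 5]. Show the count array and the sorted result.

Count array: [0, 0, 0, 0, 0, 2, 0, 0, 1, 2, 1, 0, 2, 0, 1, 1]
(count[i] = number of elements equal to i)
Cumulative count: [0, 0, 0, 0, 0, 2, 2, 2, 3, 5, 6, 6, 8, 8, 9, 10]
Sorted: [5, 5, 8, 9, 9, 10, 12, 12, 14, 15]


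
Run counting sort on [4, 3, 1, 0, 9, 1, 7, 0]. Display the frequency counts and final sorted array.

Count array: [2, 2, 0, 1, 1, 0, 0, 1, 0, 1]
(count[i] = number of elements equal to i)
Cumulative count: [2, 4, 4, 5, 6, 6, 6, 7, 7, 8]
Sorted: [0, 0, 1, 1, 3, 4, 7, 9]


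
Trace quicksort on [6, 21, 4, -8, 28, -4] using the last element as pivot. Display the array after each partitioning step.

Partition 1: pivot=-4 at index 1 -> [-8, -4, 4, 6, 28, 21]
Partition 2: pivot=21 at index 4 -> [-8, -4, 4, 6, 21, 28]
Partition 3: pivot=6 at index 3 -> [-8, -4, 4, 6, 21, 28]


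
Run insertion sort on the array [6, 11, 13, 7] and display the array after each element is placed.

First element 6 is already 'sorted'
Insert 11: shifted 0 elements -> [6, 11, 13, 7]
Insert 13: shifted 0 elements -> [6, 11, 13, 7]
Insert 7: shifted 2 elements -> [6, 7, 11, 13]


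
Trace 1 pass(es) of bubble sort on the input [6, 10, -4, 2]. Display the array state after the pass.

After pass 1: [6, -4, 2, 10] (2 swaps)
Total swaps: 2


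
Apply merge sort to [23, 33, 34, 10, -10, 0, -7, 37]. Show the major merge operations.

Divide and conquer:
  Merge [23] + [33] -> [23, 33]
  Merge [34] + [10] -> [10, 34]
  Merge [23, 33] + [10, 34] -> [10, 23, 33, 34]
  Merge [-10] + [0] -> [-10, 0]
  Merge [-7] + [37] -> [-7, 37]
  Merge [-10, 0] + [-7, 37] -> [-10, -7, 0, 37]
  Merge [10, 23, 33, 34] + [-10, -7, 0, 37] -> [-10, -7, 0, 10, 23, 33, 34, 37]


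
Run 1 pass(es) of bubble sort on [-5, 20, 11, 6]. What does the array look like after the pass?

After pass 1: [-5, 11, 6, 20] (2 swaps)
Total swaps: 2


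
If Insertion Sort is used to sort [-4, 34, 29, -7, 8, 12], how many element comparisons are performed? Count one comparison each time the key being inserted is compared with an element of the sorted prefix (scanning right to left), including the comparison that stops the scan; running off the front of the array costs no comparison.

Insert 34: -4 <= 34 (stop) = 1 comparison(s) -> [-4, 34, 29, -7, 8, 12]
Insert 29: 34 > 29 (shift), -4 <= 29 (stop) = 2 comparison(s) -> [-4, 29, 34, -7, 8, 12]
Insert -7: 34 > -7 (shift), 29 > -7 (shift), -4 > -7 (shift), reached front = 3 comparison(s) -> [-7, -4, 29, 34, 8, 12]
Insert 8: 34 > 8 (shift), 29 > 8 (shift), -4 <= 8 (stop) = 3 comparison(s) -> [-7, -4, 8, 29, 34, 12]
Insert 12: 34 > 12 (shift), 29 > 12 (shift), 8 <= 12 (stop) = 3 comparison(s) -> [-7, -4, 8, 12, 29, 34]
Total comparisons: 1 + 2 + 3 + 3 + 3 = 12


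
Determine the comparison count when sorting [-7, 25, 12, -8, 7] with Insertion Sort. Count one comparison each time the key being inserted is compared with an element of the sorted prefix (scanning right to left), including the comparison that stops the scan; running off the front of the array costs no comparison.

Insert 25: -7 <= 25 (stop) = 1 comparison(s) -> [-7, 25, 12, -8, 7]
Insert 12: 25 > 12 (shift), -7 <= 12 (stop) = 2 comparison(s) -> [-7, 12, 25, -8, 7]
Insert -8: 25 > -8 (shift), 12 > -8 (shift), -7 > -8 (shift), reached front = 3 comparison(s) -> [-8, -7, 12, 25, 7]
Insert 7: 25 > 7 (shift), 12 > 7 (shift), -7 <= 7 (stop) = 3 comparison(s) -> [-8, -7, 7, 12, 25]
Total comparisons: 1 + 2 + 3 + 3 = 9


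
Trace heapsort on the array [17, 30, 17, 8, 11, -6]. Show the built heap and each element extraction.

Build heap: [30, 17, 17, 8, 11, -6]
Extract 30: [17, 11, 17, 8, -6, 30]
Extract 17: [17, 11, -6, 8, 17, 30]
Extract 17: [11, 8, -6, 17, 17, 30]
Extract 11: [8, -6, 11, 17, 17, 30]
Extract 8: [-6, 8, 11, 17, 17, 30]


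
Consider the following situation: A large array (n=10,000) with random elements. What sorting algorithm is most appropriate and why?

Best choice: Quicksort or Mergesort
Reason: Both have O(n log n) average case; quicksort has lower constant factors


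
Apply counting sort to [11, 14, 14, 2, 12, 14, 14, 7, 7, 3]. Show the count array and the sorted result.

Count array: [0, 0, 1, 1, 0, 0, 0, 2, 0, 0, 0, 1, 1, 0, 4]
(count[i] = number of elements equal to i)
Cumulative count: [0, 0, 1, 2, 2, 2, 2, 4, 4, 4, 4, 5, 6, 6, 10]
Sorted: [2, 3, 7, 7, 11, 12, 14, 14, 14, 14]


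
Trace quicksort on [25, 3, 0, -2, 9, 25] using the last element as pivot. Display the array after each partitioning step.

Partition 1: pivot=25 at index 5 -> [25, 3, 0, -2, 9, 25]
Partition 2: pivot=9 at index 3 -> [3, 0, -2, 9, 25, 25]
Partition 3: pivot=-2 at index 0 -> [-2, 0, 3, 9, 25, 25]
Partition 4: pivot=3 at index 2 -> [-2, 0, 3, 9, 25, 25]


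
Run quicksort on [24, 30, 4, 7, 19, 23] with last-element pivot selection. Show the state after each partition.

Partition 1: pivot=23 at index 3 -> [4, 7, 19, 23, 24, 30]
Partition 2: pivot=19 at index 2 -> [4, 7, 19, 23, 24, 30]
Partition 3: pivot=7 at index 1 -> [4, 7, 19, 23, 24, 30]
Partition 4: pivot=30 at index 5 -> [4, 7, 19, 23, 24, 30]


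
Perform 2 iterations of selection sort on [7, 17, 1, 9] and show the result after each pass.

Pass 1: Select minimum 1 at index 2, swap -> [1, 17, 7, 9]
Pass 2: Select minimum 7 at index 2, swap -> [1, 7, 17, 9]


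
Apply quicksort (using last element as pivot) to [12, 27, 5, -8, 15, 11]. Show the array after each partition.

Partition 1: pivot=11 at index 2 -> [5, -8, 11, 27, 15, 12]
Partition 2: pivot=-8 at index 0 -> [-8, 5, 11, 27, 15, 12]
Partition 3: pivot=12 at index 3 -> [-8, 5, 11, 12, 15, 27]
Partition 4: pivot=27 at index 5 -> [-8, 5, 11, 12, 15, 27]


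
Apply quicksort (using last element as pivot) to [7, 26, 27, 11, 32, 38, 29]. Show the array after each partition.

Partition 1: pivot=29 at index 4 -> [7, 26, 27, 11, 29, 38, 32]
Partition 2: pivot=11 at index 1 -> [7, 11, 27, 26, 29, 38, 32]
Partition 3: pivot=26 at index 2 -> [7, 11, 26, 27, 29, 38, 32]
Partition 4: pivot=32 at index 5 -> [7, 11, 26, 27, 29, 32, 38]


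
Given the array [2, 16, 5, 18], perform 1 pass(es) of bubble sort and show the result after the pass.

After pass 1: [2, 5, 16, 18] (1 swaps)
Total swaps: 1


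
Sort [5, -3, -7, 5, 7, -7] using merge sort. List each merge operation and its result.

Divide and conquer:
  Merge [-3] + [-7] -> [-7, -3]
  Merge [5] + [-7, -3] -> [-7, -3, 5]
  Merge [7] + [-7] -> [-7, 7]
  Merge [5] + [-7, 7] -> [-7, 5, 7]
  Merge [-7, -3, 5] + [-7, 5, 7] -> [-7, -7, -3, 5, 5, 7]


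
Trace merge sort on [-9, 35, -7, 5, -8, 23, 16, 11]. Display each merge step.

Divide and conquer:
  Merge [-9] + [35] -> [-9, 35]
  Merge [-7] + [5] -> [-7, 5]
  Merge [-9, 35] + [-7, 5] -> [-9, -7, 5, 35]
  Merge [-8] + [23] -> [-8, 23]
  Merge [16] + [11] -> [11, 16]
  Merge [-8, 23] + [11, 16] -> [-8, 11, 16, 23]
  Merge [-9, -7, 5, 35] + [-8, 11, 16, 23] -> [-9, -8, -7, 5, 11, 16, 23, 35]


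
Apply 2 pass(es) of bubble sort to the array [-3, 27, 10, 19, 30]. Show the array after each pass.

After pass 1: [-3, 10, 19, 27, 30] (2 swaps)
After pass 2: [-3, 10, 19, 27, 30] (0 swaps)
Total swaps: 2


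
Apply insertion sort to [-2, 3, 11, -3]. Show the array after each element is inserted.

First element -2 is already 'sorted'
Insert 3: shifted 0 elements -> [-2, 3, 11, -3]
Insert 11: shifted 0 elements -> [-2, 3, 11, -3]
Insert -3: shifted 3 elements -> [-3, -2, 3, 11]


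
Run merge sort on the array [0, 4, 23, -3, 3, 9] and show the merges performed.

Divide and conquer:
  Merge [4] + [23] -> [4, 23]
  Merge [0] + [4, 23] -> [0, 4, 23]
  Merge [3] + [9] -> [3, 9]
  Merge [-3] + [3, 9] -> [-3, 3, 9]
  Merge [0, 4, 23] + [-3, 3, 9] -> [-3, 0, 3, 4, 9, 23]


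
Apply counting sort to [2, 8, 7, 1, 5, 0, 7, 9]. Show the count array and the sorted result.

Count array: [1, 1, 1, 0, 0, 1, 0, 2, 1, 1]
(count[i] = number of elements equal to i)
Cumulative count: [1, 2, 3, 3, 3, 4, 4, 6, 7, 8]
Sorted: [0, 1, 2, 5, 7, 7, 8, 9]


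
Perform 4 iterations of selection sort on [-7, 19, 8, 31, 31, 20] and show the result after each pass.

Pass 1: Select minimum -7 at index 0, swap -> [-7, 19, 8, 31, 31, 20]
Pass 2: Select minimum 8 at index 2, swap -> [-7, 8, 19, 31, 31, 20]
Pass 3: Select minimum 19 at index 2, swap -> [-7, 8, 19, 31, 31, 20]
Pass 4: Select minimum 20 at index 5, swap -> [-7, 8, 19, 20, 31, 31]


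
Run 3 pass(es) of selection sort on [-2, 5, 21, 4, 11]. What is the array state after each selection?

Pass 1: Select minimum -2 at index 0, swap -> [-2, 5, 21, 4, 11]
Pass 2: Select minimum 4 at index 3, swap -> [-2, 4, 21, 5, 11]
Pass 3: Select minimum 5 at index 3, swap -> [-2, 4, 5, 21, 11]


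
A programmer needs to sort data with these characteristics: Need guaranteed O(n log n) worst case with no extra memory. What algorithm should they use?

Best choice: Heapsort
Reason: Heapsort is O(n log n) worst case and sorts in-place; quicksort can degrade to O(n^2)


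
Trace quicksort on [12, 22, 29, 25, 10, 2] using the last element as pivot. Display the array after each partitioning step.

Partition 1: pivot=2 at index 0 -> [2, 22, 29, 25, 10, 12]
Partition 2: pivot=12 at index 2 -> [2, 10, 12, 25, 22, 29]
Partition 3: pivot=29 at index 5 -> [2, 10, 12, 25, 22, 29]
Partition 4: pivot=22 at index 3 -> [2, 10, 12, 22, 25, 29]


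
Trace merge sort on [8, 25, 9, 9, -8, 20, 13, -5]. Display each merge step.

Divide and conquer:
  Merge [8] + [25] -> [8, 25]
  Merge [9] + [9] -> [9, 9]
  Merge [8, 25] + [9, 9] -> [8, 9, 9, 25]
  Merge [-8] + [20] -> [-8, 20]
  Merge [13] + [-5] -> [-5, 13]
  Merge [-8, 20] + [-5, 13] -> [-8, -5, 13, 20]
  Merge [8, 9, 9, 25] + [-8, -5, 13, 20] -> [-8, -5, 8, 9, 9, 13, 20, 25]


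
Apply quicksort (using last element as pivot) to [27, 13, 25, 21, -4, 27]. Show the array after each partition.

Partition 1: pivot=27 at index 5 -> [27, 13, 25, 21, -4, 27]
Partition 2: pivot=-4 at index 0 -> [-4, 13, 25, 21, 27, 27]
Partition 3: pivot=27 at index 4 -> [-4, 13, 25, 21, 27, 27]
Partition 4: pivot=21 at index 2 -> [-4, 13, 21, 25, 27, 27]


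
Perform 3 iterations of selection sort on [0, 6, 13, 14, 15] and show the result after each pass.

Pass 1: Select minimum 0 at index 0, swap -> [0, 6, 13, 14, 15]
Pass 2: Select minimum 6 at index 1, swap -> [0, 6, 13, 14, 15]
Pass 3: Select minimum 13 at index 2, swap -> [0, 6, 13, 14, 15]


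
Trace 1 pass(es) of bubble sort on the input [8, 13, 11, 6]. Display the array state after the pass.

After pass 1: [8, 11, 6, 13] (2 swaps)
Total swaps: 2


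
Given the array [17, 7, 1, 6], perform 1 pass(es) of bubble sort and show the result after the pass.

After pass 1: [7, 1, 6, 17] (3 swaps)
Total swaps: 3


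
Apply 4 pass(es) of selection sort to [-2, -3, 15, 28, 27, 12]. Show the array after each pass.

Pass 1: Select minimum -3 at index 1, swap -> [-3, -2, 15, 28, 27, 12]
Pass 2: Select minimum -2 at index 1, swap -> [-3, -2, 15, 28, 27, 12]
Pass 3: Select minimum 12 at index 5, swap -> [-3, -2, 12, 28, 27, 15]
Pass 4: Select minimum 15 at index 5, swap -> [-3, -2, 12, 15, 27, 28]


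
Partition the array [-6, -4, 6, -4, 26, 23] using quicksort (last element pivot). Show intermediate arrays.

Partition 1: pivot=23 at index 4 -> [-6, -4, 6, -4, 23, 26]
Partition 2: pivot=-4 at index 2 -> [-6, -4, -4, 6, 23, 26]
Partition 3: pivot=-4 at index 1 -> [-6, -4, -4, 6, 23, 26]


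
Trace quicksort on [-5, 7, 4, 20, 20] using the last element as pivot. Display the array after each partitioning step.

Partition 1: pivot=20 at index 4 -> [-5, 7, 4, 20, 20]
Partition 2: pivot=20 at index 3 -> [-5, 7, 4, 20, 20]
Partition 3: pivot=4 at index 1 -> [-5, 4, 7, 20, 20]


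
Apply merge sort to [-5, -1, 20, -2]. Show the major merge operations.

Divide and conquer:
  Merge [-5] + [-1] -> [-5, -1]
  Merge [20] + [-2] -> [-2, 20]
  Merge [-5, -1] + [-2, 20] -> [-5, -2, -1, 20]


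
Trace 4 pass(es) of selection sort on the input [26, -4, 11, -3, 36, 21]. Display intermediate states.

Pass 1: Select minimum -4 at index 1, swap -> [-4, 26, 11, -3, 36, 21]
Pass 2: Select minimum -3 at index 3, swap -> [-4, -3, 11, 26, 36, 21]
Pass 3: Select minimum 11 at index 2, swap -> [-4, -3, 11, 26, 36, 21]
Pass 4: Select minimum 21 at index 5, swap -> [-4, -3, 11, 21, 36, 26]


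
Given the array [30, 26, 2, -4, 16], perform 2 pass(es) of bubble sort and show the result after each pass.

After pass 1: [26, 2, -4, 16, 30] (4 swaps)
After pass 2: [2, -4, 16, 26, 30] (3 swaps)
Total swaps: 7


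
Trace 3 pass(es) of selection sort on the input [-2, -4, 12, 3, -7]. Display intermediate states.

Pass 1: Select minimum -7 at index 4, swap -> [-7, -4, 12, 3, -2]
Pass 2: Select minimum -4 at index 1, swap -> [-7, -4, 12, 3, -2]
Pass 3: Select minimum -2 at index 4, swap -> [-7, -4, -2, 3, 12]


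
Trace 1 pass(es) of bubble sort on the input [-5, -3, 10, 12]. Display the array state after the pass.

After pass 1: [-5, -3, 10, 12] (0 swaps)
Total swaps: 0


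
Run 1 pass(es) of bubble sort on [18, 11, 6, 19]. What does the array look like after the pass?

After pass 1: [11, 6, 18, 19] (2 swaps)
Total swaps: 2


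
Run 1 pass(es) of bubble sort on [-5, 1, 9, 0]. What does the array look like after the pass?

After pass 1: [-5, 1, 0, 9] (1 swaps)
Total swaps: 1


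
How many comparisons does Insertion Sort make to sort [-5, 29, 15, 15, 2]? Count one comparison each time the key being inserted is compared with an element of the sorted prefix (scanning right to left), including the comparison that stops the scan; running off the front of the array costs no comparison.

Insert 29: -5 <= 29 (stop) = 1 comparison(s) -> [-5, 29, 15, 15, 2]
Insert 15: 29 > 15 (shift), -5 <= 15 (stop) = 2 comparison(s) -> [-5, 15, 29, 15, 2]
Insert 15: 29 > 15 (shift), 15 <= 15 (stop) = 2 comparison(s) -> [-5, 15, 15, 29, 2]
Insert 2: 29 > 2 (shift), 15 > 2 (shift), 15 > 2 (shift), -5 <= 2 (stop) = 4 comparison(s) -> [-5, 2, 15, 15, 29]
Total comparisons: 1 + 2 + 2 + 4 = 9


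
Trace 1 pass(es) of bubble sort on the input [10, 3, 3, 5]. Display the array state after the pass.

After pass 1: [3, 3, 5, 10] (3 swaps)
Total swaps: 3


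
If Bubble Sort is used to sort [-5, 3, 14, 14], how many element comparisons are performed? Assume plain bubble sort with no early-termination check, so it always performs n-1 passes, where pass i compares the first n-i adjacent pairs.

Pass 1: compare adjacent pairs (0,1)..(2,3) = 3 comparison(s), 0 swap(s) -> [-5, 3, 14, 14]
Pass 2: compare adjacent pairs (0,1)..(1,2) = 2 comparison(s), 0 swap(s) -> [-5, 3, 14, 14]
Pass 3: compare adjacent pairs (0,1)..(0,1) = 1 comparison(s), 0 swap(s) -> [-5, 3, 14, 14]
Total comparisons: 3 + 2 + 1 = 6


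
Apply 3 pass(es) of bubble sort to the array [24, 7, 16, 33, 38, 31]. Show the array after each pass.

After pass 1: [7, 16, 24, 33, 31, 38] (3 swaps)
After pass 2: [7, 16, 24, 31, 33, 38] (1 swaps)
After pass 3: [7, 16, 24, 31, 33, 38] (0 swaps)
Total swaps: 4


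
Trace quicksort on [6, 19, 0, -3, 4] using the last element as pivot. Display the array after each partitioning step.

Partition 1: pivot=4 at index 2 -> [0, -3, 4, 19, 6]
Partition 2: pivot=-3 at index 0 -> [-3, 0, 4, 19, 6]
Partition 3: pivot=6 at index 3 -> [-3, 0, 4, 6, 19]


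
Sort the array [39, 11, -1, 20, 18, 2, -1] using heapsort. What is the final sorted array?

Build heap: [39, 20, 2, 11, 18, -1, -1]
Extract 39: [20, 18, 2, 11, -1, -1, 39]
Extract 20: [18, 11, 2, -1, -1, 20, 39]
Extract 18: [11, -1, 2, -1, 18, 20, 39]
Extract 11: [2, -1, -1, 11, 18, 20, 39]
Extract 2: [-1, -1, 2, 11, 18, 20, 39]
Extract -1: [-1, -1, 2, 11, 18, 20, 39]


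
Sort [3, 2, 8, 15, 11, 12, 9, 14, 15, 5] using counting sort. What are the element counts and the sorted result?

Count array: [0, 0, 1, 1, 0, 1, 0, 0, 1, 1, 0, 1, 1, 0, 1, 2]
(count[i] = number of elements equal to i)
Cumulative count: [0, 0, 1, 2, 2, 3, 3, 3, 4, 5, 5, 6, 7, 7, 8, 10]
Sorted: [2, 3, 5, 8, 9, 11, 12, 14, 15, 15]


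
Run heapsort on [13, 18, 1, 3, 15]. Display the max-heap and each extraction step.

Build heap: [18, 15, 1, 3, 13]
Extract 18: [15, 13, 1, 3, 18]
Extract 15: [13, 3, 1, 15, 18]
Extract 13: [3, 1, 13, 15, 18]
Extract 3: [1, 3, 13, 15, 18]


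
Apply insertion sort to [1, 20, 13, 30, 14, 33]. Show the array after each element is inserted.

First element 1 is already 'sorted'
Insert 20: shifted 0 elements -> [1, 20, 13, 30, 14, 33]
Insert 13: shifted 1 elements -> [1, 13, 20, 30, 14, 33]
Insert 30: shifted 0 elements -> [1, 13, 20, 30, 14, 33]
Insert 14: shifted 2 elements -> [1, 13, 14, 20, 30, 33]
Insert 33: shifted 0 elements -> [1, 13, 14, 20, 30, 33]


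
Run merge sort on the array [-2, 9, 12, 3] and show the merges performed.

Divide and conquer:
  Merge [-2] + [9] -> [-2, 9]
  Merge [12] + [3] -> [3, 12]
  Merge [-2, 9] + [3, 12] -> [-2, 3, 9, 12]


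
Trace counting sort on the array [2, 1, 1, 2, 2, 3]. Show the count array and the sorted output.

Count array: [0, 2, 3, 1]
(count[i] = number of elements equal to i)
Cumulative count: [0, 2, 5, 6]
Sorted: [1, 1, 2, 2, 2, 3]


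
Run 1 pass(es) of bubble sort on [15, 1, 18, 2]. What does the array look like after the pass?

After pass 1: [1, 15, 2, 18] (2 swaps)
Total swaps: 2


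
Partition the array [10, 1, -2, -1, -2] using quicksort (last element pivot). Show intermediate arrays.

Partition 1: pivot=-2 at index 1 -> [-2, -2, 10, -1, 1]
Partition 2: pivot=1 at index 3 -> [-2, -2, -1, 1, 10]


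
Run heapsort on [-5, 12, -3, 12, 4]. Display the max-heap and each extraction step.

Build heap: [12, 12, -3, -5, 4]
Extract 12: [12, 4, -3, -5, 12]
Extract 12: [4, -5, -3, 12, 12]
Extract 4: [-3, -5, 4, 12, 12]
Extract -3: [-5, -3, 4, 12, 12]


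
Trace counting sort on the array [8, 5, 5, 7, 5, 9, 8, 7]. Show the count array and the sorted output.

Count array: [0, 0, 0, 0, 0, 3, 0, 2, 2, 1]
(count[i] = number of elements equal to i)
Cumulative count: [0, 0, 0, 0, 0, 3, 3, 5, 7, 8]
Sorted: [5, 5, 5, 7, 7, 8, 8, 9]


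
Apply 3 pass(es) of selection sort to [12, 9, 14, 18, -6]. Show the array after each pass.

Pass 1: Select minimum -6 at index 4, swap -> [-6, 9, 14, 18, 12]
Pass 2: Select minimum 9 at index 1, swap -> [-6, 9, 14, 18, 12]
Pass 3: Select minimum 12 at index 4, swap -> [-6, 9, 12, 18, 14]


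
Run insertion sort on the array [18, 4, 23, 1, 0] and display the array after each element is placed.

First element 18 is already 'sorted'
Insert 4: shifted 1 elements -> [4, 18, 23, 1, 0]
Insert 23: shifted 0 elements -> [4, 18, 23, 1, 0]
Insert 1: shifted 3 elements -> [1, 4, 18, 23, 0]
Insert 0: shifted 4 elements -> [0, 1, 4, 18, 23]


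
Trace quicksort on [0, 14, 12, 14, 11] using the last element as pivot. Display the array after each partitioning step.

Partition 1: pivot=11 at index 1 -> [0, 11, 12, 14, 14]
Partition 2: pivot=14 at index 4 -> [0, 11, 12, 14, 14]
Partition 3: pivot=14 at index 3 -> [0, 11, 12, 14, 14]


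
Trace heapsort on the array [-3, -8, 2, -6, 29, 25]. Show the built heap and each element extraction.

Build heap: [29, -3, 25, -6, -8, 2]
Extract 29: [25, -3, 2, -6, -8, 29]
Extract 25: [2, -3, -8, -6, 25, 29]
Extract 2: [-3, -6, -8, 2, 25, 29]
Extract -3: [-6, -8, -3, 2, 25, 29]
Extract -6: [-8, -6, -3, 2, 25, 29]
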